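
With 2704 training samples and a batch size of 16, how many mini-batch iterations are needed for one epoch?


Iterations per epoch = dataset_size / batch_size
= 2704 / 16
= 169

169


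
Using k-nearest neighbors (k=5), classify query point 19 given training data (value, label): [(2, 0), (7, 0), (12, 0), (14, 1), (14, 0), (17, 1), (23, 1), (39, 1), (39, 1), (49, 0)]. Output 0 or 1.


Distances from query 19:
Point 17 (class 1): distance = 2
Point 23 (class 1): distance = 4
Point 14 (class 0): distance = 5
Point 14 (class 1): distance = 5
Point 12 (class 0): distance = 7
K=5 nearest neighbors: classes = [1, 1, 0, 1, 0]
Votes for class 1: 3 / 5
Majority vote => class 1

1


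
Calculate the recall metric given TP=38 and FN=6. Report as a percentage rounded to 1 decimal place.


Recall = TP / (TP + FN) * 100
= 38 / (38 + 6)
= 38 / 44
= 0.8636
= 86.4%

86.4


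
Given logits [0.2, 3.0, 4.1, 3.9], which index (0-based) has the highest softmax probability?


Softmax is a monotonic transformation, so it preserves the argmax.
We need to find the index of the maximum logit.
Index 0: 0.2
Index 1: 3.0
Index 2: 4.1
Index 3: 3.9
Maximum logit = 4.1 at index 2

2


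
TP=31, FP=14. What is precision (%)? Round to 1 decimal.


Precision = TP / (TP + FP) * 100
= 31 / (31 + 14)
= 31 / 45
= 0.6889
= 68.9%

68.9


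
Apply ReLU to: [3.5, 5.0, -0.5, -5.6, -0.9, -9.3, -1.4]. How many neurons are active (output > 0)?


ReLU(x) = max(0, x) for each element:
ReLU(3.5) = 3.5
ReLU(5.0) = 5.0
ReLU(-0.5) = 0
ReLU(-5.6) = 0
ReLU(-0.9) = 0
ReLU(-9.3) = 0
ReLU(-1.4) = 0
Active neurons (>0): 2

2


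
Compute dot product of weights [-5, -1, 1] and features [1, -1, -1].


Element-wise products:
-5 * 1 = -5
-1 * -1 = 1
1 * -1 = -1
Sum = -5 + 1 + -1
= -5

-5


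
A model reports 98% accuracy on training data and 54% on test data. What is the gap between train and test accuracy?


Gap = train_accuracy - test_accuracy
= 98 - 54
= 44%
This large gap strongly indicates overfitting.

44


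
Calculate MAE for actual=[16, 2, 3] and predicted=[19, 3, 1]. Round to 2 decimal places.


Absolute errors: [3, 1, 2]
Sum of absolute errors = 6
MAE = 6 / 3 = 2.00

2.00


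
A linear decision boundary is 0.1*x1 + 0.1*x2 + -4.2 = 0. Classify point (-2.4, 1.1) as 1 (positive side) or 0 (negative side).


Compute 0.1 * -2.4 + 0.1 * 1.1 + -4.2
= -0.24 + 0.11 + -4.2
= -4.33
Since -4.33 < 0, the point is on the negative side.

0


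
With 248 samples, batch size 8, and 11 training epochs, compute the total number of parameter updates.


Iterations per epoch = 248 / 8 = 31
Total updates = iterations_per_epoch * epochs
= 31 * 11
= 341

341


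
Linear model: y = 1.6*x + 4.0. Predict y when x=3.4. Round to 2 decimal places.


y = 1.6 * 3.4 + (4.0)
= 5.44 + (4.0)
= 9.44

9.44


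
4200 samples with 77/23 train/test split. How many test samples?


Train samples = 4200 * 77% = 3234
Test samples = 4200 - 3234
= 966

966


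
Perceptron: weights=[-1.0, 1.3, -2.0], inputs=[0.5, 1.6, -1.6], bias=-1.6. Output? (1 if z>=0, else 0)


z = w . x + b
= -1.0*0.5 + 1.3*1.6 + -2.0*-1.6 + -1.6
= -0.5 + 2.08 + 3.2 + -1.6
= 4.78 + -1.6
= 3.18
Since z = 3.18 >= 0, output = 1

1


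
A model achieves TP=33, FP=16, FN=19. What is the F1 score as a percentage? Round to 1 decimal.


Precision = TP / (TP + FP) = 33 / 49 = 0.6735
Recall = TP / (TP + FN) = 33 / 52 = 0.6346
F1 = 2 * P * R / (P + R)
= 2 * 0.6735 * 0.6346 / (0.6735 + 0.6346)
= 0.8548 / 1.3081
= 0.6535
As percentage: 65.3%

65.3


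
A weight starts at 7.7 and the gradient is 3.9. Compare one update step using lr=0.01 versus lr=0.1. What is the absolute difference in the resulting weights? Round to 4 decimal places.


With lr=0.01: w_new = 7.7 - 0.01 * 3.9 = 7.661
With lr=0.1: w_new = 7.7 - 0.1 * 3.9 = 7.31
Absolute difference = |7.661 - 7.31|
= 0.3510

0.3510


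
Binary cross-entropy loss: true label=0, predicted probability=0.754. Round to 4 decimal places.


For y=0: Loss = -log(1-p)
= -log(1 - 0.754)
= -log(0.246)
= -(-1.4024)
= 1.4024

1.4024


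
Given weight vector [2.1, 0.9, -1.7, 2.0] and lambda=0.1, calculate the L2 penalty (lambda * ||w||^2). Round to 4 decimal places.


Squaring each weight:
2.1^2 = 4.41
0.9^2 = 0.81
(-1.7)^2 = 2.89
2.0^2 = 4.0
Sum of squares = 12.11
Penalty = 0.1 * 12.11 = 1.2110

1.2110


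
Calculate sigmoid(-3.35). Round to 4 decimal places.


sigmoid(z) = 1 / (1 + exp(-z))
exp(-(-3.35)) = exp(3.35) = 28.5027
1 + 28.5027 = 29.5027
1 / 29.5027 = 0.0339

0.0339


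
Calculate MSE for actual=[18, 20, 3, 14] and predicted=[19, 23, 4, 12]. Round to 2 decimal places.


Differences: [-1, -3, -1, 2]
Squared errors: [1, 9, 1, 4]
Sum of squared errors = 15
MSE = 15 / 4 = 3.75

3.75


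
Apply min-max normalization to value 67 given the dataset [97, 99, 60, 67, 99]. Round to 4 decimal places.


Min = 60, Max = 99
Range = 99 - 60 = 39
Scaled = (x - min) / (max - min)
= (67 - 60) / 39
= 7 / 39
= 0.1795

0.1795


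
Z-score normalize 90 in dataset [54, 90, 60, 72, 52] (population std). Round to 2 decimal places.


Mean = (54 + 90 + 60 + 72 + 52) / 5 = 65.6
Variance = sum((x_i - mean)^2) / n = 197.44
Std = sqrt(197.44) = 14.0513
Z = (x - mean) / std
= (90 - 65.6) / 14.0513
= 24.4 / 14.0513
= 1.74

1.74


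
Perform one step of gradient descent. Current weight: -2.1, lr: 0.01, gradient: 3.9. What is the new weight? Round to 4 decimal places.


w_new = w_old - lr * gradient
= -2.1 - 0.01 * 3.9
= -2.1 - (0.039)
= -2.1390

-2.1390


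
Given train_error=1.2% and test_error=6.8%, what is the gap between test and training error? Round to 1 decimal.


Generalization gap = test_error - train_error
= 6.8 - 1.2
= 5.6%
A moderate gap.

5.6


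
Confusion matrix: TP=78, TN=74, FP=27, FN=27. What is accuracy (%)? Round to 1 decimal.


Accuracy = (TP + TN) / (TP + TN + FP + FN) * 100
= (78 + 74) / (78 + 74 + 27 + 27)
= 152 / 206
= 0.7379
= 73.8%

73.8


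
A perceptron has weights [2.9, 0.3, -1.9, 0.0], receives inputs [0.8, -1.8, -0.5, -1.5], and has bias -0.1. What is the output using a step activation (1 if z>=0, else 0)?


z = w . x + b
= 2.9*0.8 + 0.3*-1.8 + -1.9*-0.5 + 0.0*-1.5 + -0.1
= 2.32 + -0.54 + 0.95 + -0.0 + -0.1
= 2.73 + -0.1
= 2.63
Since z = 2.63 >= 0, output = 1

1


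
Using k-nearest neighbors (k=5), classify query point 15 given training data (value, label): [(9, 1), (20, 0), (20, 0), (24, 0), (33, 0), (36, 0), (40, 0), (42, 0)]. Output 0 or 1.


Distances from query 15:
Point 20 (class 0): distance = 5
Point 20 (class 0): distance = 5
Point 9 (class 1): distance = 6
Point 24 (class 0): distance = 9
Point 33 (class 0): distance = 18
K=5 nearest neighbors: classes = [0, 0, 1, 0, 0]
Votes for class 1: 1 / 5
Majority vote => class 0

0


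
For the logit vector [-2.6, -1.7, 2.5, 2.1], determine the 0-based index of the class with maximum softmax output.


Softmax is a monotonic transformation, so it preserves the argmax.
We need to find the index of the maximum logit.
Index 0: -2.6
Index 1: -1.7
Index 2: 2.5
Index 3: 2.1
Maximum logit = 2.5 at index 2

2


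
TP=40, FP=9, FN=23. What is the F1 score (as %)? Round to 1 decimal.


Precision = TP / (TP + FP) = 40 / 49 = 0.8163
Recall = TP / (TP + FN) = 40 / 63 = 0.6349
F1 = 2 * P * R / (P + R)
= 2 * 0.8163 * 0.6349 / (0.8163 + 0.6349)
= 1.0366 / 1.4512
= 0.7143
As percentage: 71.4%

71.4


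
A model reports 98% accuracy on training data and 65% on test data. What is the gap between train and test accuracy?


Gap = train_accuracy - test_accuracy
= 98 - 65
= 33%
This large gap strongly indicates overfitting.

33


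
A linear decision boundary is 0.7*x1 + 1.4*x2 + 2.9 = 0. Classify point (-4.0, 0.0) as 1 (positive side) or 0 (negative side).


Compute 0.7 * -4.0 + 1.4 * 0.0 + 2.9
= -2.8 + 0.0 + 2.9
= 0.1
Since 0.1 >= 0, the point is on the positive side.

1


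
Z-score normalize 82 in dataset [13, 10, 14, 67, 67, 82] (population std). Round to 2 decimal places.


Mean = (13 + 10 + 14 + 67 + 67 + 82) / 6 = 42.1667
Variance = sum((x_i - mean)^2) / n = 916.4722
Std = sqrt(916.4722) = 30.2733
Z = (x - mean) / std
= (82 - 42.1667) / 30.2733
= 39.8333 / 30.2733
= 1.32

1.32


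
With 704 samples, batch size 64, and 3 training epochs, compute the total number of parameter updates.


Iterations per epoch = 704 / 64 = 11
Total updates = iterations_per_epoch * epochs
= 11 * 3
= 33

33


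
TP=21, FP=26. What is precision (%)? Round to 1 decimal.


Precision = TP / (TP + FP) * 100
= 21 / (21 + 26)
= 21 / 47
= 0.4468
= 44.7%

44.7


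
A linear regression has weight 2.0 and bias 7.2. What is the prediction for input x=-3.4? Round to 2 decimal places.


y = 2.0 * -3.4 + (7.2)
= -6.8 + (7.2)
= 0.40

0.40


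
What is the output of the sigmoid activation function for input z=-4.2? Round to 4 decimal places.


sigmoid(z) = 1 / (1 + exp(-z))
exp(-(-4.2)) = exp(4.2) = 66.6863
1 + 66.6863 = 67.6863
1 / 67.6863 = 0.0148

0.0148


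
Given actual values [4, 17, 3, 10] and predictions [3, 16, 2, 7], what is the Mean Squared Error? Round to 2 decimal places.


Differences: [1, 1, 1, 3]
Squared errors: [1, 1, 1, 9]
Sum of squared errors = 12
MSE = 12 / 4 = 3.00

3.00


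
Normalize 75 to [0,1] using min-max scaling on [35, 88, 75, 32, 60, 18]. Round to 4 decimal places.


Min = 18, Max = 88
Range = 88 - 18 = 70
Scaled = (x - min) / (max - min)
= (75 - 18) / 70
= 57 / 70
= 0.8143

0.8143


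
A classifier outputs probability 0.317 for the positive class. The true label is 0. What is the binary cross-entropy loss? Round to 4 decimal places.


For y=0: Loss = -log(1-p)
= -log(1 - 0.317)
= -log(0.683)
= -(-0.3813)
= 0.3813

0.3813


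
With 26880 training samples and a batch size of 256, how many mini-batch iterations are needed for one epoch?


Iterations per epoch = dataset_size / batch_size
= 26880 / 256
= 105

105


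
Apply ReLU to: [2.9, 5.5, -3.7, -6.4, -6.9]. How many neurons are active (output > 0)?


ReLU(x) = max(0, x) for each element:
ReLU(2.9) = 2.9
ReLU(5.5) = 5.5
ReLU(-3.7) = 0
ReLU(-6.4) = 0
ReLU(-6.9) = 0
Active neurons (>0): 2

2


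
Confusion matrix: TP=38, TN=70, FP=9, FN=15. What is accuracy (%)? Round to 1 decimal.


Accuracy = (TP + TN) / (TP + TN + FP + FN) * 100
= (38 + 70) / (38 + 70 + 9 + 15)
= 108 / 132
= 0.8182
= 81.8%

81.8


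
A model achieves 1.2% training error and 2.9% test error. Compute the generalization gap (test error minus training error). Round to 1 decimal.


Generalization gap = test_error - train_error
= 2.9 - 1.2
= 1.7%
A small gap suggests good generalization.

1.7


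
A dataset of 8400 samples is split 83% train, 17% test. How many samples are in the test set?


Train samples = 8400 * 83% = 6972
Test samples = 8400 - 6972
= 1428

1428


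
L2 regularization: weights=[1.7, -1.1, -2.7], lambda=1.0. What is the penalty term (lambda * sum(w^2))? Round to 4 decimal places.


Squaring each weight:
1.7^2 = 2.89
(-1.1)^2 = 1.21
(-2.7)^2 = 7.29
Sum of squares = 11.39
Penalty = 1.0 * 11.39 = 11.3900

11.3900


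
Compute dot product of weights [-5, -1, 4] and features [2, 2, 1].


Element-wise products:
-5 * 2 = -10
-1 * 2 = -2
4 * 1 = 4
Sum = -10 + -2 + 4
= -8

-8


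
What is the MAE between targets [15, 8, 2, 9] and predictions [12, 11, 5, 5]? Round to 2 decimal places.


Absolute errors: [3, 3, 3, 4]
Sum of absolute errors = 13
MAE = 13 / 4 = 3.25

3.25


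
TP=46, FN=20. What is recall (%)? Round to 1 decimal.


Recall = TP / (TP + FN) * 100
= 46 / (46 + 20)
= 46 / 66
= 0.697
= 69.7%

69.7


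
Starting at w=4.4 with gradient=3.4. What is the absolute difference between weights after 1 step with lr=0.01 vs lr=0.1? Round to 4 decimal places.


With lr=0.01: w_new = 4.4 - 0.01 * 3.4 = 4.366
With lr=0.1: w_new = 4.4 - 0.1 * 3.4 = 4.06
Absolute difference = |4.366 - 4.06|
= 0.3060

0.3060


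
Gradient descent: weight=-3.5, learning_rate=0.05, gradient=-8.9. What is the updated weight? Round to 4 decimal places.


w_new = w_old - lr * gradient
= -3.5 - 0.05 * -8.9
= -3.5 - (-0.445)
= -3.0550

-3.0550


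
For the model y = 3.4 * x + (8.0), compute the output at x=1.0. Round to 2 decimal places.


y = 3.4 * 1.0 + (8.0)
= 3.4 + (8.0)
= 11.40

11.40


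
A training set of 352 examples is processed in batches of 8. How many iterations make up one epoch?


Iterations per epoch = dataset_size / batch_size
= 352 / 8
= 44

44


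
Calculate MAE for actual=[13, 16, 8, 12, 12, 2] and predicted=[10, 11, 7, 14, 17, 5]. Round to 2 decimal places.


Absolute errors: [3, 5, 1, 2, 5, 3]
Sum of absolute errors = 19
MAE = 19 / 6 = 3.17

3.17


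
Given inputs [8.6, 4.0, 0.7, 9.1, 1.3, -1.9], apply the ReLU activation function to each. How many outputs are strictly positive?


ReLU(x) = max(0, x) for each element:
ReLU(8.6) = 8.6
ReLU(4.0) = 4.0
ReLU(0.7) = 0.7
ReLU(9.1) = 9.1
ReLU(1.3) = 1.3
ReLU(-1.9) = 0
Active neurons (>0): 5

5


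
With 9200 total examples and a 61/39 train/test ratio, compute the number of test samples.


Train samples = 9200 * 61% = 5612
Test samples = 9200 - 5612
= 3588

3588


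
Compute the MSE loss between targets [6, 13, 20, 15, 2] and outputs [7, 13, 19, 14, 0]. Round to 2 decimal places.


Differences: [-1, 0, 1, 1, 2]
Squared errors: [1, 0, 1, 1, 4]
Sum of squared errors = 7
MSE = 7 / 5 = 1.40

1.40


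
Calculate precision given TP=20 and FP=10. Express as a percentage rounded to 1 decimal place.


Precision = TP / (TP + FP) * 100
= 20 / (20 + 10)
= 20 / 30
= 0.6667
= 66.7%

66.7


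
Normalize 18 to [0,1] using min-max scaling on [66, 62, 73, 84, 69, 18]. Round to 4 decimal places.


Min = 18, Max = 84
Range = 84 - 18 = 66
Scaled = (x - min) / (max - min)
= (18 - 18) / 66
= 0 / 66
= 0.0000

0.0000


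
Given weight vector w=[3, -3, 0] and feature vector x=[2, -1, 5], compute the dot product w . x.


Element-wise products:
3 * 2 = 6
-3 * -1 = 3
0 * 5 = 0
Sum = 6 + 3 + 0
= 9

9


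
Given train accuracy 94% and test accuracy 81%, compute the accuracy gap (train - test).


Gap = train_accuracy - test_accuracy
= 94 - 81
= 13%
This gap suggests the model is overfitting.

13


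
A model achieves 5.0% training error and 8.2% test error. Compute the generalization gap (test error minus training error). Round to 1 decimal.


Generalization gap = test_error - train_error
= 8.2 - 5.0
= 3.2%
A moderate gap.

3.2


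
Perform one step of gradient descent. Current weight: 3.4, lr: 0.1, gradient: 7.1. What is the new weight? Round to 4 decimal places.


w_new = w_old - lr * gradient
= 3.4 - 0.1 * 7.1
= 3.4 - (0.71)
= 2.6900

2.6900


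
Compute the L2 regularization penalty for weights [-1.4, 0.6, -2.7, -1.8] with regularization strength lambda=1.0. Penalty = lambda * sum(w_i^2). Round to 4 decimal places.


Squaring each weight:
(-1.4)^2 = 1.96
0.6^2 = 0.36
(-2.7)^2 = 7.29
(-1.8)^2 = 3.24
Sum of squares = 12.85
Penalty = 1.0 * 12.85 = 12.8500

12.8500


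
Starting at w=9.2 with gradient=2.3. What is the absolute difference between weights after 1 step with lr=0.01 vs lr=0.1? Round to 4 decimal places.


With lr=0.01: w_new = 9.2 - 0.01 * 2.3 = 9.177
With lr=0.1: w_new = 9.2 - 0.1 * 2.3 = 8.97
Absolute difference = |9.177 - 8.97|
= 0.2070

0.2070


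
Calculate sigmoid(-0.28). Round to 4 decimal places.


sigmoid(z) = 1 / (1 + exp(-z))
exp(-(-0.28)) = exp(0.28) = 1.3231
1 + 1.3231 = 2.3231
1 / 2.3231 = 0.4305

0.4305


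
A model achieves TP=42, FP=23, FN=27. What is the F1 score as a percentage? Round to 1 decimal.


Precision = TP / (TP + FP) = 42 / 65 = 0.6462
Recall = TP / (TP + FN) = 42 / 69 = 0.6087
F1 = 2 * P * R / (P + R)
= 2 * 0.6462 * 0.6087 / (0.6462 + 0.6087)
= 0.7866 / 1.2548
= 0.6269
As percentage: 62.7%

62.7


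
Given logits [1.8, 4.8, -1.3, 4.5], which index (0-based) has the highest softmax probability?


Softmax is a monotonic transformation, so it preserves the argmax.
We need to find the index of the maximum logit.
Index 0: 1.8
Index 1: 4.8
Index 2: -1.3
Index 3: 4.5
Maximum logit = 4.8 at index 1

1


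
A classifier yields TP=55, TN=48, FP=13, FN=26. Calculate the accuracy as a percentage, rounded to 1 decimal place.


Accuracy = (TP + TN) / (TP + TN + FP + FN) * 100
= (55 + 48) / (55 + 48 + 13 + 26)
= 103 / 142
= 0.7254
= 72.5%

72.5


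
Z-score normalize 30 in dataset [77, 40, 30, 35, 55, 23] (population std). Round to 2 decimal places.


Mean = (77 + 40 + 30 + 35 + 55 + 23) / 6 = 43.3333
Variance = sum((x_i - mean)^2) / n = 323.5556
Std = sqrt(323.5556) = 17.9877
Z = (x - mean) / std
= (30 - 43.3333) / 17.9877
= -13.3333 / 17.9877
= -0.74

-0.74


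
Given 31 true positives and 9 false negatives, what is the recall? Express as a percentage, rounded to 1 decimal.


Recall = TP / (TP + FN) * 100
= 31 / (31 + 9)
= 31 / 40
= 0.775
= 77.5%

77.5


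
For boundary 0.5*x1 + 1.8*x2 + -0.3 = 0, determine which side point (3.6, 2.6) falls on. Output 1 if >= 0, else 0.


Compute 0.5 * 3.6 + 1.8 * 2.6 + -0.3
= 1.8 + 4.68 + -0.3
= 6.18
Since 6.18 >= 0, the point is on the positive side.

1


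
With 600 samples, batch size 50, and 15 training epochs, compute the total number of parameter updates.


Iterations per epoch = 600 / 50 = 12
Total updates = iterations_per_epoch * epochs
= 12 * 15
= 180

180


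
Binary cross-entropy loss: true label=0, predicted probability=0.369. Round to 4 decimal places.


For y=0: Loss = -log(1-p)
= -log(1 - 0.369)
= -log(0.631)
= -(-0.4604)
= 0.4604

0.4604


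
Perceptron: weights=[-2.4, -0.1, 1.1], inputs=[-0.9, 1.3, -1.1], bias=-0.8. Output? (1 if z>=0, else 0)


z = w . x + b
= -2.4*-0.9 + -0.1*1.3 + 1.1*-1.1 + -0.8
= 2.16 + -0.13 + -1.21 + -0.8
= 0.82 + -0.8
= 0.02
Since z = 0.02 >= 0, output = 1

1


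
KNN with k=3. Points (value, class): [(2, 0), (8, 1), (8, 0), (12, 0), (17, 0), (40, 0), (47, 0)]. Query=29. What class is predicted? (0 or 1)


Distances from query 29:
Point 40 (class 0): distance = 11
Point 17 (class 0): distance = 12
Point 12 (class 0): distance = 17
K=3 nearest neighbors: classes = [0, 0, 0]
Votes for class 1: 0 / 3
Majority vote => class 0

0


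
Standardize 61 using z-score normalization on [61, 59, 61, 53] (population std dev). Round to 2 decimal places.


Mean = (61 + 59 + 61 + 53) / 4 = 58.5
Variance = sum((x_i - mean)^2) / n = 10.75
Std = sqrt(10.75) = 3.2787
Z = (x - mean) / std
= (61 - 58.5) / 3.2787
= 2.5 / 3.2787
= 0.76

0.76


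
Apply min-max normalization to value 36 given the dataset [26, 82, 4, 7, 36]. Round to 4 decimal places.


Min = 4, Max = 82
Range = 82 - 4 = 78
Scaled = (x - min) / (max - min)
= (36 - 4) / 78
= 32 / 78
= 0.4103

0.4103


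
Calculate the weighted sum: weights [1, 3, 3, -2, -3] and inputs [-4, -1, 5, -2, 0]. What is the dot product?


Element-wise products:
1 * -4 = -4
3 * -1 = -3
3 * 5 = 15
-2 * -2 = 4
-3 * 0 = 0
Sum = -4 + -3 + 15 + 4 + 0
= 12

12


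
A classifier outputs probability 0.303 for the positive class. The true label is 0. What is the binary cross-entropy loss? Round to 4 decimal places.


For y=0: Loss = -log(1-p)
= -log(1 - 0.303)
= -log(0.697)
= -(-0.361)
= 0.3610

0.3610


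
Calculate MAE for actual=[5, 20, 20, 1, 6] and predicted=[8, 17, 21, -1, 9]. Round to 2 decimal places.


Absolute errors: [3, 3, 1, 2, 3]
Sum of absolute errors = 12
MAE = 12 / 5 = 2.40

2.40


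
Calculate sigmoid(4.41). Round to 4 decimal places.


sigmoid(z) = 1 / (1 + exp(-z))
exp(-(4.41)) = exp(-4.41) = 0.0122
1 + 0.0122 = 1.0122
1 / 1.0122 = 0.9880

0.9880


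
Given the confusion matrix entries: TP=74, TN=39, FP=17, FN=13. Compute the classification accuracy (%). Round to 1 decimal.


Accuracy = (TP + TN) / (TP + TN + FP + FN) * 100
= (74 + 39) / (74 + 39 + 17 + 13)
= 113 / 143
= 0.7902
= 79.0%

79.0


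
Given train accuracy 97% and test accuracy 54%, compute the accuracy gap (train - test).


Gap = train_accuracy - test_accuracy
= 97 - 54
= 43%
This large gap strongly indicates overfitting.

43


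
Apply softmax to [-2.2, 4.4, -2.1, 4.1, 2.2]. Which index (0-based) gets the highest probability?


Softmax is a monotonic transformation, so it preserves the argmax.
We need to find the index of the maximum logit.
Index 0: -2.2
Index 1: 4.4
Index 2: -2.1
Index 3: 4.1
Index 4: 2.2
Maximum logit = 4.4 at index 1

1


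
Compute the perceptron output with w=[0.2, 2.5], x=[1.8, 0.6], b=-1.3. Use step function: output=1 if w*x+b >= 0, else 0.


z = w . x + b
= 0.2*1.8 + 2.5*0.6 + -1.3
= 0.36 + 1.5 + -1.3
= 1.86 + -1.3
= 0.56
Since z = 0.56 >= 0, output = 1

1


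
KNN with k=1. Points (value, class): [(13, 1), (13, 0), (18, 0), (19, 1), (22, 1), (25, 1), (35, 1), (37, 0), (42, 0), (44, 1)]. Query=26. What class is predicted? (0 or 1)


Distances from query 26:
Point 25 (class 1): distance = 1
K=1 nearest neighbors: classes = [1]
Votes for class 1: 1 / 1
Majority vote => class 1

1


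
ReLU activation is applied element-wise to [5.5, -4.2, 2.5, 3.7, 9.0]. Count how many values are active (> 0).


ReLU(x) = max(0, x) for each element:
ReLU(5.5) = 5.5
ReLU(-4.2) = 0
ReLU(2.5) = 2.5
ReLU(3.7) = 3.7
ReLU(9.0) = 9.0
Active neurons (>0): 4

4


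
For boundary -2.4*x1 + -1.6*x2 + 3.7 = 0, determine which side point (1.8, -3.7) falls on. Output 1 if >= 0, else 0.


Compute -2.4 * 1.8 + -1.6 * -3.7 + 3.7
= -4.32 + 5.92 + 3.7
= 5.3
Since 5.3 >= 0, the point is on the positive side.

1


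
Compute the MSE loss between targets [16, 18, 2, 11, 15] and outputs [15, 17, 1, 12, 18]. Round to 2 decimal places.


Differences: [1, 1, 1, -1, -3]
Squared errors: [1, 1, 1, 1, 9]
Sum of squared errors = 13
MSE = 13 / 5 = 2.60

2.60


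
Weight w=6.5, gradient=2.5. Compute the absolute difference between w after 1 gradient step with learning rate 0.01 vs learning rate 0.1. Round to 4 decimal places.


With lr=0.01: w_new = 6.5 - 0.01 * 2.5 = 6.475
With lr=0.1: w_new = 6.5 - 0.1 * 2.5 = 6.25
Absolute difference = |6.475 - 6.25|
= 0.2250

0.2250


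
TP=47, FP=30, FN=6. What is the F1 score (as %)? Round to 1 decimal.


Precision = TP / (TP + FP) = 47 / 77 = 0.6104
Recall = TP / (TP + FN) = 47 / 53 = 0.8868
F1 = 2 * P * R / (P + R)
= 2 * 0.6104 * 0.8868 / (0.6104 + 0.8868)
= 1.0826 / 1.4972
= 0.7231
As percentage: 72.3%

72.3


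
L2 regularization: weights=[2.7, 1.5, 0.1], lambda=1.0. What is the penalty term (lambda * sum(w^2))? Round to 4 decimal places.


Squaring each weight:
2.7^2 = 7.29
1.5^2 = 2.25
0.1^2 = 0.01
Sum of squares = 9.55
Penalty = 1.0 * 9.55 = 9.5500

9.5500


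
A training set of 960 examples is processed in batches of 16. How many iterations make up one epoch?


Iterations per epoch = dataset_size / batch_size
= 960 / 16
= 60

60


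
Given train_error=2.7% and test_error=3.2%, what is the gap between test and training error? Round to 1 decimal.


Generalization gap = test_error - train_error
= 3.2 - 2.7
= 0.5%
A small gap suggests good generalization.

0.5


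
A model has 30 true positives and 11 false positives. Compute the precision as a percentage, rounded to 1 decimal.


Precision = TP / (TP + FP) * 100
= 30 / (30 + 11)
= 30 / 41
= 0.7317
= 73.2%

73.2


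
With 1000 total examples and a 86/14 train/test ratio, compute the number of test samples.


Train samples = 1000 * 86% = 860
Test samples = 1000 - 860
= 140

140


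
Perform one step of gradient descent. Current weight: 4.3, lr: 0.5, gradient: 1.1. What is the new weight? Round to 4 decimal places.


w_new = w_old - lr * gradient
= 4.3 - 0.5 * 1.1
= 4.3 - (0.55)
= 3.7500

3.7500


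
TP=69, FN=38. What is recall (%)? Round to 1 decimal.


Recall = TP / (TP + FN) * 100
= 69 / (69 + 38)
= 69 / 107
= 0.6449
= 64.5%

64.5


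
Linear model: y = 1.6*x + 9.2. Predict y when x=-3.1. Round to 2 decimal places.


y = 1.6 * -3.1 + (9.2)
= -4.96 + (9.2)
= 4.24

4.24


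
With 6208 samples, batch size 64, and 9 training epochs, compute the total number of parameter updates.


Iterations per epoch = 6208 / 64 = 97
Total updates = iterations_per_epoch * epochs
= 97 * 9
= 873

873


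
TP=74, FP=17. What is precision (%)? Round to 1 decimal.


Precision = TP / (TP + FP) * 100
= 74 / (74 + 17)
= 74 / 91
= 0.8132
= 81.3%

81.3


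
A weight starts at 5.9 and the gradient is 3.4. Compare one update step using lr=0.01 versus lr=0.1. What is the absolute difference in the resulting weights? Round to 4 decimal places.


With lr=0.01: w_new = 5.9 - 0.01 * 3.4 = 5.866
With lr=0.1: w_new = 5.9 - 0.1 * 3.4 = 5.56
Absolute difference = |5.866 - 5.56|
= 0.3060

0.3060


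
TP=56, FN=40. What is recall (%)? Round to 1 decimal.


Recall = TP / (TP + FN) * 100
= 56 / (56 + 40)
= 56 / 96
= 0.5833
= 58.3%

58.3


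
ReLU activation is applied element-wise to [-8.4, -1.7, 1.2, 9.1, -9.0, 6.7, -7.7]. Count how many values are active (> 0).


ReLU(x) = max(0, x) for each element:
ReLU(-8.4) = 0
ReLU(-1.7) = 0
ReLU(1.2) = 1.2
ReLU(9.1) = 9.1
ReLU(-9.0) = 0
ReLU(6.7) = 6.7
ReLU(-7.7) = 0
Active neurons (>0): 3

3


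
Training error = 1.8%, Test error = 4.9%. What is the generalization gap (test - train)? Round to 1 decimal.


Generalization gap = test_error - train_error
= 4.9 - 1.8
= 3.1%
A moderate gap.

3.1


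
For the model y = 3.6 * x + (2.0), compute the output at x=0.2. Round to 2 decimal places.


y = 3.6 * 0.2 + (2.0)
= 0.72 + (2.0)
= 2.72

2.72


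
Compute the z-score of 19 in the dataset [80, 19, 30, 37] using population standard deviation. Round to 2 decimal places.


Mean = (80 + 19 + 30 + 37) / 4 = 41.5
Variance = sum((x_i - mean)^2) / n = 535.25
Std = sqrt(535.25) = 23.1355
Z = (x - mean) / std
= (19 - 41.5) / 23.1355
= -22.5 / 23.1355
= -0.97

-0.97


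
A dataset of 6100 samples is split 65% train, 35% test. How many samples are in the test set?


Train samples = 6100 * 65% = 3965
Test samples = 6100 - 3965
= 2135

2135


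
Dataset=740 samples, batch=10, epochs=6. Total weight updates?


Iterations per epoch = 740 / 10 = 74
Total updates = iterations_per_epoch * epochs
= 74 * 6
= 444

444


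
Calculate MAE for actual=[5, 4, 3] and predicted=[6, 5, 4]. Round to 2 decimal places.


Absolute errors: [1, 1, 1]
Sum of absolute errors = 3
MAE = 3 / 3 = 1.00

1.00


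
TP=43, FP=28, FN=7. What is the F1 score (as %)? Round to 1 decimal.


Precision = TP / (TP + FP) = 43 / 71 = 0.6056
Recall = TP / (TP + FN) = 43 / 50 = 0.86
F1 = 2 * P * R / (P + R)
= 2 * 0.6056 * 0.86 / (0.6056 + 0.86)
= 1.0417 / 1.4656
= 0.7107
As percentage: 71.1%

71.1


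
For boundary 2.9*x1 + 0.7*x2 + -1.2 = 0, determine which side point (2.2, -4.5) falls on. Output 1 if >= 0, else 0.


Compute 2.9 * 2.2 + 0.7 * -4.5 + -1.2
= 6.38 + -3.15 + -1.2
= 2.03
Since 2.03 >= 0, the point is on the positive side.

1


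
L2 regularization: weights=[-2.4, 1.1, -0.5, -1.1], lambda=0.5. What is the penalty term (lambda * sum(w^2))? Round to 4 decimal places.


Squaring each weight:
(-2.4)^2 = 5.76
1.1^2 = 1.21
(-0.5)^2 = 0.25
(-1.1)^2 = 1.21
Sum of squares = 8.43
Penalty = 0.5 * 8.43 = 4.2150

4.2150


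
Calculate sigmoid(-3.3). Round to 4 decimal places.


sigmoid(z) = 1 / (1 + exp(-z))
exp(-(-3.3)) = exp(3.3) = 27.1126
1 + 27.1126 = 28.1126
1 / 28.1126 = 0.0356

0.0356


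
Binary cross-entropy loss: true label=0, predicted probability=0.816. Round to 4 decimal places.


For y=0: Loss = -log(1-p)
= -log(1 - 0.816)
= -log(0.184)
= -(-1.6928)
= 1.6928

1.6928


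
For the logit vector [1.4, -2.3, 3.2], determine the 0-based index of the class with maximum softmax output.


Softmax is a monotonic transformation, so it preserves the argmax.
We need to find the index of the maximum logit.
Index 0: 1.4
Index 1: -2.3
Index 2: 3.2
Maximum logit = 3.2 at index 2

2


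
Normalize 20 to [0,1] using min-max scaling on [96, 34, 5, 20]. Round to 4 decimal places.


Min = 5, Max = 96
Range = 96 - 5 = 91
Scaled = (x - min) / (max - min)
= (20 - 5) / 91
= 15 / 91
= 0.1648

0.1648


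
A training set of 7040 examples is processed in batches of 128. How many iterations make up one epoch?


Iterations per epoch = dataset_size / batch_size
= 7040 / 128
= 55

55


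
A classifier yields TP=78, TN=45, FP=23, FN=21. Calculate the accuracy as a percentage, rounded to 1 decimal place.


Accuracy = (TP + TN) / (TP + TN + FP + FN) * 100
= (78 + 45) / (78 + 45 + 23 + 21)
= 123 / 167
= 0.7365
= 73.7%

73.7


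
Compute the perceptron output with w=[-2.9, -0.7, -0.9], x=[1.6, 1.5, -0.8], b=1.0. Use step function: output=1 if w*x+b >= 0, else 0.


z = w . x + b
= -2.9*1.6 + -0.7*1.5 + -0.9*-0.8 + 1.0
= -4.64 + -1.05 + 0.72 + 1.0
= -4.97 + 1.0
= -3.97
Since z = -3.97 < 0, output = 0

0


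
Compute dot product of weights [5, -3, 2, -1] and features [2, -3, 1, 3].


Element-wise products:
5 * 2 = 10
-3 * -3 = 9
2 * 1 = 2
-1 * 3 = -3
Sum = 10 + 9 + 2 + -3
= 18

18


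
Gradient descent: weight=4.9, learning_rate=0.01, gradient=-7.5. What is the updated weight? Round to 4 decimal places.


w_new = w_old - lr * gradient
= 4.9 - 0.01 * -7.5
= 4.9 - (-0.075)
= 4.9750

4.9750


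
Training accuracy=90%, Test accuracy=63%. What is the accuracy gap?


Gap = train_accuracy - test_accuracy
= 90 - 63
= 27%
This large gap strongly indicates overfitting.

27


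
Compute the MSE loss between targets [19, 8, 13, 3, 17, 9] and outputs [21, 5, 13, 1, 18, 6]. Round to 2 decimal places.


Differences: [-2, 3, 0, 2, -1, 3]
Squared errors: [4, 9, 0, 4, 1, 9]
Sum of squared errors = 27
MSE = 27 / 6 = 4.50

4.50


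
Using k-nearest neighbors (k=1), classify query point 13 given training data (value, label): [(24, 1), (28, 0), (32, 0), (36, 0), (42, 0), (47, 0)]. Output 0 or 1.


Distances from query 13:
Point 24 (class 1): distance = 11
K=1 nearest neighbors: classes = [1]
Votes for class 1: 1 / 1
Majority vote => class 1

1


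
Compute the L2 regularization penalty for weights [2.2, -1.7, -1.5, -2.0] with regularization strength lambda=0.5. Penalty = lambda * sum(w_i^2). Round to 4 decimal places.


Squaring each weight:
2.2^2 = 4.84
(-1.7)^2 = 2.89
(-1.5)^2 = 2.25
(-2.0)^2 = 4.0
Sum of squares = 13.98
Penalty = 0.5 * 13.98 = 6.9900

6.9900


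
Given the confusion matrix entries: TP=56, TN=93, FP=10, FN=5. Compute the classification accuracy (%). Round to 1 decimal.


Accuracy = (TP + TN) / (TP + TN + FP + FN) * 100
= (56 + 93) / (56 + 93 + 10 + 5)
= 149 / 164
= 0.9085
= 90.9%

90.9


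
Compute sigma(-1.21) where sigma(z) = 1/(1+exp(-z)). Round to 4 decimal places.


sigmoid(z) = 1 / (1 + exp(-z))
exp(-(-1.21)) = exp(1.21) = 3.3535
1 + 3.3535 = 4.3535
1 / 4.3535 = 0.2297

0.2297


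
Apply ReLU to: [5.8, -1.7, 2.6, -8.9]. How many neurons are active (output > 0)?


ReLU(x) = max(0, x) for each element:
ReLU(5.8) = 5.8
ReLU(-1.7) = 0
ReLU(2.6) = 2.6
ReLU(-8.9) = 0
Active neurons (>0): 2

2


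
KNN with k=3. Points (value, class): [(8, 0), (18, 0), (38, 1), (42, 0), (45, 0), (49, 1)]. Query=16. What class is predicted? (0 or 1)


Distances from query 16:
Point 18 (class 0): distance = 2
Point 8 (class 0): distance = 8
Point 38 (class 1): distance = 22
K=3 nearest neighbors: classes = [0, 0, 1]
Votes for class 1: 1 / 3
Majority vote => class 0

0


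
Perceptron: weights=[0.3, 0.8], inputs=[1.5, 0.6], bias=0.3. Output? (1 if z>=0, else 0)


z = w . x + b
= 0.3*1.5 + 0.8*0.6 + 0.3
= 0.45 + 0.48 + 0.3
= 0.93 + 0.3
= 1.23
Since z = 1.23 >= 0, output = 1

1


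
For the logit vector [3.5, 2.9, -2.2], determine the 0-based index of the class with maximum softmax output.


Softmax is a monotonic transformation, so it preserves the argmax.
We need to find the index of the maximum logit.
Index 0: 3.5
Index 1: 2.9
Index 2: -2.2
Maximum logit = 3.5 at index 0

0


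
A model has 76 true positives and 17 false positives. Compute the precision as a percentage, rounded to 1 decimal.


Precision = TP / (TP + FP) * 100
= 76 / (76 + 17)
= 76 / 93
= 0.8172
= 81.7%

81.7


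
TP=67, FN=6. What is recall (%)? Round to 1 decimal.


Recall = TP / (TP + FN) * 100
= 67 / (67 + 6)
= 67 / 73
= 0.9178
= 91.8%

91.8


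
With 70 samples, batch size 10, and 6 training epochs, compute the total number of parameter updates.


Iterations per epoch = 70 / 10 = 7
Total updates = iterations_per_epoch * epochs
= 7 * 6
= 42

42


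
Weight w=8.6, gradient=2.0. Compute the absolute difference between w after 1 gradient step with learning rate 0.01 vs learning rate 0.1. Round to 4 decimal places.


With lr=0.01: w_new = 8.6 - 0.01 * 2.0 = 8.58
With lr=0.1: w_new = 8.6 - 0.1 * 2.0 = 8.4
Absolute difference = |8.58 - 8.4|
= 0.1800

0.1800


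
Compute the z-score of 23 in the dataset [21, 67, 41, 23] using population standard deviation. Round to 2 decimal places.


Mean = (21 + 67 + 41 + 23) / 4 = 38.0
Variance = sum((x_i - mean)^2) / n = 341.0
Std = sqrt(341.0) = 18.4662
Z = (x - mean) / std
= (23 - 38.0) / 18.4662
= -15.0 / 18.4662
= -0.81

-0.81


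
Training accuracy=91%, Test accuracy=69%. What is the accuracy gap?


Gap = train_accuracy - test_accuracy
= 91 - 69
= 22%
This large gap strongly indicates overfitting.

22


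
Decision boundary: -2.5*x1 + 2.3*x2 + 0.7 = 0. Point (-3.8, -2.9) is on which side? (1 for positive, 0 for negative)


Compute -2.5 * -3.8 + 2.3 * -2.9 + 0.7
= 9.5 + -6.67 + 0.7
= 3.53
Since 3.53 >= 0, the point is on the positive side.

1


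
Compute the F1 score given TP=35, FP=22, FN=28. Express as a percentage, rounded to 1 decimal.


Precision = TP / (TP + FP) = 35 / 57 = 0.614
Recall = TP / (TP + FN) = 35 / 63 = 0.5556
F1 = 2 * P * R / (P + R)
= 2 * 0.614 * 0.5556 / (0.614 + 0.5556)
= 0.6823 / 1.1696
= 0.5833
As percentage: 58.3%

58.3


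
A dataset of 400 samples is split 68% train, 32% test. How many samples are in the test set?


Train samples = 400 * 68% = 272
Test samples = 400 - 272
= 128

128


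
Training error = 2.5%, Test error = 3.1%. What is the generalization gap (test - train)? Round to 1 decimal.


Generalization gap = test_error - train_error
= 3.1 - 2.5
= 0.6%
A small gap suggests good generalization.

0.6


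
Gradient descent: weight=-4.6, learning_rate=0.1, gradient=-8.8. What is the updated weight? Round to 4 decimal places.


w_new = w_old - lr * gradient
= -4.6 - 0.1 * -8.8
= -4.6 - (-0.88)
= -3.7200

-3.7200


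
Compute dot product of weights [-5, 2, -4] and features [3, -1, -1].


Element-wise products:
-5 * 3 = -15
2 * -1 = -2
-4 * -1 = 4
Sum = -15 + -2 + 4
= -13

-13


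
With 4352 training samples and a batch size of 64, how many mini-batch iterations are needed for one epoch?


Iterations per epoch = dataset_size / batch_size
= 4352 / 64
= 68

68


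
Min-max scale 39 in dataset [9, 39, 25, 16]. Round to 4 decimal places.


Min = 9, Max = 39
Range = 39 - 9 = 30
Scaled = (x - min) / (max - min)
= (39 - 9) / 30
= 30 / 30
= 1.0000

1.0000


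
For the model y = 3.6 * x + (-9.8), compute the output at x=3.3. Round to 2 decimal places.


y = 3.6 * 3.3 + (-9.8)
= 11.88 + (-9.8)
= 2.08

2.08


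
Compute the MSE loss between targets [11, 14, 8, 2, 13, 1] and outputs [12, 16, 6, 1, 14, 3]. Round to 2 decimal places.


Differences: [-1, -2, 2, 1, -1, -2]
Squared errors: [1, 4, 4, 1, 1, 4]
Sum of squared errors = 15
MSE = 15 / 6 = 2.50

2.50


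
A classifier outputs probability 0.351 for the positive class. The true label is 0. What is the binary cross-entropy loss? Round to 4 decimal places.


For y=0: Loss = -log(1-p)
= -log(1 - 0.351)
= -log(0.649)
= -(-0.4323)
= 0.4323

0.4323


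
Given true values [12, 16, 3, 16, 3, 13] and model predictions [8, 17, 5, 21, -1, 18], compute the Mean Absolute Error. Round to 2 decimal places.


Absolute errors: [4, 1, 2, 5, 4, 5]
Sum of absolute errors = 21
MAE = 21 / 6 = 3.50

3.50


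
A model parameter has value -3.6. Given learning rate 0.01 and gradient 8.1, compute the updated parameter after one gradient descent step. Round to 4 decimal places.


w_new = w_old - lr * gradient
= -3.6 - 0.01 * 8.1
= -3.6 - (0.081)
= -3.6810

-3.6810


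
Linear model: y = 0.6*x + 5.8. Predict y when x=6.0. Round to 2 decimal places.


y = 0.6 * 6.0 + (5.8)
= 3.6 + (5.8)
= 9.40

9.40


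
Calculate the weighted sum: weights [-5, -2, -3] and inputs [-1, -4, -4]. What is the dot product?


Element-wise products:
-5 * -1 = 5
-2 * -4 = 8
-3 * -4 = 12
Sum = 5 + 8 + 12
= 25

25


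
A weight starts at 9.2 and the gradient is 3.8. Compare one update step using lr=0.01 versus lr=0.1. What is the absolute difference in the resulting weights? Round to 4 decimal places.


With lr=0.01: w_new = 9.2 - 0.01 * 3.8 = 9.162
With lr=0.1: w_new = 9.2 - 0.1 * 3.8 = 8.82
Absolute difference = |9.162 - 8.82|
= 0.3420

0.3420


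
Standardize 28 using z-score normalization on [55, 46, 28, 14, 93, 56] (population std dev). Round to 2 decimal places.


Mean = (55 + 46 + 28 + 14 + 93 + 56) / 6 = 48.6667
Variance = sum((x_i - mean)^2) / n = 615.8889
Std = sqrt(615.8889) = 24.8171
Z = (x - mean) / std
= (28 - 48.6667) / 24.8171
= -20.6667 / 24.8171
= -0.83

-0.83


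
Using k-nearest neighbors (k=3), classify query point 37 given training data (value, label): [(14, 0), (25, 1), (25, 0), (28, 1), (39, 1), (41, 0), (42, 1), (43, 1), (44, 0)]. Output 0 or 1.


Distances from query 37:
Point 39 (class 1): distance = 2
Point 41 (class 0): distance = 4
Point 42 (class 1): distance = 5
K=3 nearest neighbors: classes = [1, 0, 1]
Votes for class 1: 2 / 3
Majority vote => class 1

1


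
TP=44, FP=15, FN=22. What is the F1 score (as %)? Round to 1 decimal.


Precision = TP / (TP + FP) = 44 / 59 = 0.7458
Recall = TP / (TP + FN) = 44 / 66 = 0.6667
F1 = 2 * P * R / (P + R)
= 2 * 0.7458 * 0.6667 / (0.7458 + 0.6667)
= 0.9944 / 1.4124
= 0.704
As percentage: 70.4%

70.4


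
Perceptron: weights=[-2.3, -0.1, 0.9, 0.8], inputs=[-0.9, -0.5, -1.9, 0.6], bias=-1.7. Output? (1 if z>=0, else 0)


z = w . x + b
= -2.3*-0.9 + -0.1*-0.5 + 0.9*-1.9 + 0.8*0.6 + -1.7
= 2.07 + 0.05 + -1.71 + 0.48 + -1.7
= 0.89 + -1.7
= -0.81
Since z = -0.81 < 0, output = 0

0


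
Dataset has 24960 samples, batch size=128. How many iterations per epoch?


Iterations per epoch = dataset_size / batch_size
= 24960 / 128
= 195

195


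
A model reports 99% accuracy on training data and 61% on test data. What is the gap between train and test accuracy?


Gap = train_accuracy - test_accuracy
= 99 - 61
= 38%
This large gap strongly indicates overfitting.

38


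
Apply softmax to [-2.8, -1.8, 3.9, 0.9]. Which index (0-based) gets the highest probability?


Softmax is a monotonic transformation, so it preserves the argmax.
We need to find the index of the maximum logit.
Index 0: -2.8
Index 1: -1.8
Index 2: 3.9
Index 3: 0.9
Maximum logit = 3.9 at index 2

2


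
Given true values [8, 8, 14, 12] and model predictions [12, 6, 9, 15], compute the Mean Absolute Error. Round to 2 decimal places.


Absolute errors: [4, 2, 5, 3]
Sum of absolute errors = 14
MAE = 14 / 4 = 3.50

3.50


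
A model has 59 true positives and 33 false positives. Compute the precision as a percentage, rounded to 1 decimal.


Precision = TP / (TP + FP) * 100
= 59 / (59 + 33)
= 59 / 92
= 0.6413
= 64.1%

64.1


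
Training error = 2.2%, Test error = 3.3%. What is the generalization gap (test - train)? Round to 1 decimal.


Generalization gap = test_error - train_error
= 3.3 - 2.2
= 1.1%
A small gap suggests good generalization.

1.1


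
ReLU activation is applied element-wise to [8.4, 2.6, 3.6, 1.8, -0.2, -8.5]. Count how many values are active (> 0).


ReLU(x) = max(0, x) for each element:
ReLU(8.4) = 8.4
ReLU(2.6) = 2.6
ReLU(3.6) = 3.6
ReLU(1.8) = 1.8
ReLU(-0.2) = 0
ReLU(-8.5) = 0
Active neurons (>0): 4

4
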